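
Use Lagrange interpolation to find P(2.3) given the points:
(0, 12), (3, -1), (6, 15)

Lagrange interpolation formula:
P(x) = Σ yᵢ × Lᵢ(x)
where Lᵢ(x) = Π_{j≠i} (x - xⱼ)/(xᵢ - xⱼ)

L_0(2.3) = (2.3 - 3)/(0 - 3) × (2.3 - 6)/(0 - 6) = 0.143889
L_1(2.3) = (2.3 - 0)/(3 - 0) × (2.3 - 6)/(3 - 6) = 0.945556
L_2(2.3) = (2.3 - 0)/(6 - 0) × (2.3 - 3)/(6 - 3) = -0.089444

P(2.3) = 12×L_0(2.3) + (-1)×L_1(2.3) + 15×L_2(2.3)
P(2.3) = -0.560556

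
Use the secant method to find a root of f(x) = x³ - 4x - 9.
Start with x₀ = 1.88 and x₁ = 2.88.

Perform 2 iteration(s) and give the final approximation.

f(x) = x³ - 4x - 9
x₀ = 1.88, x₁ = 2.88

Secant formula: x_{n+1} = x_n - f(x_n)(x_n - x_{n-1})/(f(x_n) - f(x_{n-1}))

Iteration 1:
  f(1.880000) = -9.875328
  f(2.880000) = 3.367872
  x_2 = 2.880000 - 3.367872×(2.880000 - 1.880000)/(3.367872 - (-9.875328))
       = 2.625690
Iteration 2:
  f(2.880000) = 3.367872
  f(2.625690) = -1.400594
  x_3 = 2.625690 - (-1.400594)×(2.625690 - 2.880000)/(-1.400594 - 3.367872)
       = 2.700386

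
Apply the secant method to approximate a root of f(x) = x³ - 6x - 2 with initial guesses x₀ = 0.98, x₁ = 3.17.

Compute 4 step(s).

f(x) = x³ - 6x - 2
x₀ = 0.98, x₁ = 3.17

Secant formula: x_{n+1} = x_n - f(x_n)(x_n - x_{n-1})/(f(x_n) - f(x_{n-1}))

Iteration 1:
  f(0.980000) = -6.938808
  f(3.170000) = 10.835013
  x_2 = 3.170000 - 10.835013×(3.170000 - 0.980000)/(10.835013 - (-6.938808))
       = 1.834965
Iteration 2:
  f(3.170000) = 10.835013
  f(1.834965) = -6.831287
  x_3 = 1.834965 - (-6.831287)×(1.834965 - 3.170000)/(-6.831287 - 10.835013)
       = 2.351202
Iteration 3:
  f(1.834965) = -6.831287
  f(2.351202) = -3.109409
  x_4 = 2.351202 - (-3.109409)×(2.351202 - 1.834965)/(-3.109409 - (-6.831287))
       = 2.782488
Iteration 4:
  f(2.351202) = -3.109409
  f(2.782488) = 2.847767
  x_5 = 2.782488 - 2.847767×(2.782488 - 2.351202)/(2.847767 - (-3.109409))
       = 2.576317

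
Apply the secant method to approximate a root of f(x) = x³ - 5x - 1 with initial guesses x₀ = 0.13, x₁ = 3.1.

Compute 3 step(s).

f(x) = x³ - 5x - 1
x₀ = 0.13, x₁ = 3.1

Secant formula: x_{n+1} = x_n - f(x_n)(x_n - x_{n-1})/(f(x_n) - f(x_{n-1}))

Iteration 1:
  f(0.130000) = -1.647803
  f(3.100000) = 13.291000
  x_2 = 3.100000 - 13.291000×(3.100000 - 0.130000)/(13.291000 - (-1.647803))
       = 0.457602
Iteration 2:
  f(3.100000) = 13.291000
  f(0.457602) = -3.192186
  x_3 = 0.457602 - (-3.192186)×(0.457602 - 3.100000)/(-3.192186 - 13.291000)
       = 0.969337
Iteration 3:
  f(0.457602) = -3.192186
  f(0.969337) = -4.935882
  x_4 = 0.969337 - (-4.935882)×(0.969337 - 0.457602)/(-4.935882 - (-3.192186))
       = -0.479233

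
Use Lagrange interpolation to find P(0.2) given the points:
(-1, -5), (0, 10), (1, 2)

Lagrange interpolation formula:
P(x) = Σ yᵢ × Lᵢ(x)
where Lᵢ(x) = Π_{j≠i} (x - xⱼ)/(xᵢ - xⱼ)

L_0(0.2) = (0.2 - 0)/(-1 - 0) × (0.2 - 1)/(-1 - 1) = -0.080000
L_1(0.2) = (0.2 - (-1))/(0 - (-1)) × (0.2 - 1)/(0 - 1) = 0.960000
L_2(0.2) = (0.2 - (-1))/(1 - (-1)) × (0.2 - 0)/(1 - 0) = 0.120000

P(0.2) = (-5)×L_0(0.2) + 10×L_1(0.2) + 2×L_2(0.2)
P(0.2) = 10.240000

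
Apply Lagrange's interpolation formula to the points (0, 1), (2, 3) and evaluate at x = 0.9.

Lagrange interpolation formula:
P(x) = Σ yᵢ × Lᵢ(x)
where Lᵢ(x) = Π_{j≠i} (x - xⱼ)/(xᵢ - xⱼ)

L_0(0.9) = (0.9 - 2)/(0 - 2) = 0.550000
L_1(0.9) = (0.9 - 0)/(2 - 0) = 0.450000

P(0.9) = 1×L_0(0.9) + 3×L_1(0.9)
P(0.9) = 1.900000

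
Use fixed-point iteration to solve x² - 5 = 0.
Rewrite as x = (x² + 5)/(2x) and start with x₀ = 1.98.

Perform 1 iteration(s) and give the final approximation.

Equation: x² - 5 = 0
Fixed-point form: x = (x² + 5)/(2x)
x₀ = 1.98

x_1 = g(1.980000) = 2.252626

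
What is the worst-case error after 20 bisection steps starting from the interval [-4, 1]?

Bisection error bound: |error| ≤ (b-a)/2^n
|error| ≤ (1 - (-4))/2^20 = 5/2^20
|error| ≤ 0.0000047684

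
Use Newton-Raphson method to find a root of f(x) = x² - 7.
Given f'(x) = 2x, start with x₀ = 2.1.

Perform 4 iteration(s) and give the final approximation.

f(x) = x² - 7
f'(x) = 2x
x₀ = 2.1

Newton-Raphson formula: x_{n+1} = x_n - f(x_n)/f'(x_n)

Iteration 1:
  f(2.100000) = -2.590000
  f'(2.100000) = 4.200000
  x_1 = 2.100000 - (-2.590000)/4.200000 = 2.716667
Iteration 2:
  f(2.716667) = 0.380278
  f'(2.716667) = 5.433333
  x_2 = 2.716667 - 0.380278/5.433333 = 2.646677
Iteration 3:
  f(2.646677) = 0.004899
  f'(2.646677) = 5.293354
  x_3 = 2.646677 - 0.004899/5.293354 = 2.645751
Iteration 4:
  f(2.645751) = 0.000001
  f'(2.645751) = 5.291503
  x_4 = 2.645751 - 0.000001/5.291503 = 2.645751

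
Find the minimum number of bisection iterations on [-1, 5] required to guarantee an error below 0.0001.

We need (b-a)/2^n ≤ 0.0001
(5 - (-1))/2^n ≤ 0.0001
6/2^n ≤ 0.0001
2^n ≥ 60000
n ≥ log₂(60000) = 15.87
n ≥ 16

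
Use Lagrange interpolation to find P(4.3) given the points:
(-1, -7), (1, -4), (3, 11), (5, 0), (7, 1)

Lagrange interpolation formula:
P(x) = Σ yᵢ × Lᵢ(x)
where Lᵢ(x) = Π_{j≠i} (x - xⱼ)/(xᵢ - xⱼ)

L_0(4.3) = (4.3 - 1)/(-1 - 1) × (4.3 - 3)/(-1 - 3) × (4.3 - 5)/(-1 - 5) × (4.3 - 7)/(-1 - 7) = 0.021115
L_1(4.3) = (4.3 - (-1))/(1 - (-1)) × (4.3 - 3)/(1 - 3) × (4.3 - 5)/(1 - 5) × (4.3 - 7)/(1 - 7) = -0.135647
L_2(4.3) = (4.3 - (-1))/(3 - (-1)) × (4.3 - 1)/(3 - 1) × (4.3 - 5)/(3 - 5) × (4.3 - 7)/(3 - 7) = 0.516502
L_3(4.3) = (4.3 - (-1))/(5 - (-1)) × (4.3 - 1)/(5 - 1) × (4.3 - 3)/(5 - 3) × (4.3 - 7)/(5 - 7) = 0.639478
L_4(4.3) = (4.3 - (-1))/(7 - (-1)) × (4.3 - 1)/(7 - 1) × (4.3 - 3)/(7 - 3) × (4.3 - 5)/(7 - 5) = -0.041448

P(4.3) = (-7)×L_0(4.3) + (-4)×L_1(4.3) + 11×L_2(4.3) + 0×L_3(4.3) + 1×L_4(4.3)
P(4.3) = 6.034853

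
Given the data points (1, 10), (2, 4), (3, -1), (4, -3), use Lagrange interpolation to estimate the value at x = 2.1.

Lagrange interpolation formula:
P(x) = Σ yᵢ × Lᵢ(x)
where Lᵢ(x) = Π_{j≠i} (x - xⱼ)/(xᵢ - xⱼ)

L_0(2.1) = (2.1 - 2)/(1 - 2) × (2.1 - 3)/(1 - 3) × (2.1 - 4)/(1 - 4) = -0.028500
L_1(2.1) = (2.1 - 1)/(2 - 1) × (2.1 - 3)/(2 - 3) × (2.1 - 4)/(2 - 4) = 0.940500
L_2(2.1) = (2.1 - 1)/(3 - 1) × (2.1 - 2)/(3 - 2) × (2.1 - 4)/(3 - 4) = 0.104500
L_3(2.1) = (2.1 - 1)/(4 - 1) × (2.1 - 2)/(4 - 2) × (2.1 - 3)/(4 - 3) = -0.016500

P(2.1) = 10×L_0(2.1) + 4×L_1(2.1) + (-1)×L_2(2.1) + (-3)×L_3(2.1)
P(2.1) = 3.422000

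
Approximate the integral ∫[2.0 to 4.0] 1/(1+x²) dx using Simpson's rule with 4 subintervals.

f(x) = 1/(1+x²)
a = 2.0, b = 4.0, n = 4
h = (b - a)/n = 0.500000

Simpson's rule: (h/3)[f(x₀) + 4f(x₁) + 2f(x₂) + ... + f(xₙ)]

x_0 = 2.0000, f(x_0) = 0.200000, coefficient = 1
x_1 = 2.5000, f(x_1) = 0.137931, coefficient = 4
x_2 = 3.0000, f(x_2) = 0.100000, coefficient = 2
x_3 = 3.5000, f(x_3) = 0.075472, coefficient = 4
x_4 = 4.0000, f(x_4) = 0.058824, coefficient = 1

I ≈ (0.500000/3) × 1.312434 = 0.218739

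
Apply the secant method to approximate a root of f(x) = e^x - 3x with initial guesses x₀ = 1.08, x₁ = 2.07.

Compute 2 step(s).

f(x) = e^x - 3x
x₀ = 1.08, x₁ = 2.07

Secant formula: x_{n+1} = x_n - f(x_n)(x_n - x_{n-1})/(f(x_n) - f(x_{n-1}))

Iteration 1:
  f(1.080000) = -0.295320
  f(2.070000) = 1.714823
  x_2 = 2.070000 - 1.714823×(2.070000 - 1.080000)/(1.714823 - (-0.295320))
       = 1.225446
Iteration 2:
  f(2.070000) = 1.714823
  f(1.225446) = -0.270653
  x_3 = 1.225446 - (-0.270653)×(1.225446 - 2.070000)/(-0.270653 - 1.714823)
       = 1.340573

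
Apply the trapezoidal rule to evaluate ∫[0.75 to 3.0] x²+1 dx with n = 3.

f(x) = x²+1
a = 0.75, b = 3.0, n = 3
h = (b - a)/n = 0.750000

Trapezoidal rule: (h/2)[f(x₀) + 2f(x₁) + 2f(x₂) + ... + f(xₙ)]

x_0 = 0.7500, f(x_0) = 1.562500, coefficient = 1
x_1 = 1.5000, f(x_1) = 3.250000, coefficient = 2
x_2 = 2.2500, f(x_2) = 6.062500, coefficient = 2
x_3 = 3.0000, f(x_3) = 10.000000, coefficient = 1

I ≈ (0.750000/2) × 30.187500 = 11.320312
Exact value: 11.109375
Error: 0.210938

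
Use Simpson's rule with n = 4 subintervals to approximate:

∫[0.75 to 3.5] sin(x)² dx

f(x) = sin(x)²
a = 0.75, b = 3.5, n = 4
h = (b - a)/n = 0.687500

Simpson's rule: (h/3)[f(x₀) + 4f(x₁) + 2f(x₂) + ... + f(xₙ)]

x_0 = 0.7500, f(x_0) = 0.464631, coefficient = 1
x_1 = 1.4375, f(x_1) = 0.982337, coefficient = 4
x_2 = 2.1250, f(x_2) = 0.723044, coefficient = 2
x_3 = 2.8125, f(x_3) = 0.104448, coefficient = 4
x_4 = 3.5000, f(x_4) = 0.123049, coefficient = 1

I ≈ (0.687500/3) × 6.380909 = 1.462292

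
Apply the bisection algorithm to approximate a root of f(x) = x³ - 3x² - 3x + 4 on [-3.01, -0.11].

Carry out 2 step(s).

f(x) = x³ - 3x² - 3x + 4
Initial interval: [-3.01, -0.11]

Iteration 1:
  c_1 = (-3.010000 + (-0.110000))/2 = -1.560000
  f(c_1) = f(-1.560000) = -2.417216
  f(a) × f(c) ≥ 0, new interval: [-1.560000, -0.110000]
Iteration 2:
  c_2 = (-1.560000 + (-0.110000))/2 = -0.835000
  f(c_2) = f(-0.835000) = 3.831142
  f(a) × f(c) < 0, new interval: [-1.560000, -0.835000]

After 2 iteration(s), the approximation is c_2 = -0.835000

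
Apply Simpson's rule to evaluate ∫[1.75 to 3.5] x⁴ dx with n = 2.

f(x) = x⁴
a = 1.75, b = 3.5, n = 2
h = (b - a)/n = 0.875000

Simpson's rule: (h/3)[f(x₀) + 4f(x₁) + 2f(x₂) + ... + f(xₙ)]

x_0 = 1.7500, f(x_0) = 9.378906, coefficient = 1
x_1 = 2.6250, f(x_1) = 47.480713, coefficient = 4
x_2 = 3.5000, f(x_2) = 150.062500, coefficient = 1

I ≈ (0.875000/3) × 349.364258 = 101.897909
Exact value: 101.761133
Error: 0.136776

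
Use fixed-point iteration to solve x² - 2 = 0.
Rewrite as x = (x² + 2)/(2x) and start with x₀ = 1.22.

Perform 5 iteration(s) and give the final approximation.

Equation: x² - 2 = 0
Fixed-point form: x = (x² + 2)/(2x)
x₀ = 1.22

x_1 = g(1.220000) = 1.429672
x_2 = g(1.429672) = 1.414297
x_3 = g(1.414297) = 1.414214
x_4 = g(1.414214) = 1.414214
x_5 = g(1.414214) = 1.414214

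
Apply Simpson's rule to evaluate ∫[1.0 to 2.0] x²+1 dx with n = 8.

f(x) = x²+1
a = 1.0, b = 2.0, n = 8
h = (b - a)/n = 0.125000

Simpson's rule: (h/3)[f(x₀) + 4f(x₁) + 2f(x₂) + ... + f(xₙ)]

x_0 = 1.0000, f(x_0) = 2.000000, coefficient = 1
x_1 = 1.1250, f(x_1) = 2.265625, coefficient = 4
x_2 = 1.2500, f(x_2) = 2.562500, coefficient = 2
x_3 = 1.3750, f(x_3) = 2.890625, coefficient = 4
x_4 = 1.5000, f(x_4) = 3.250000, coefficient = 2
x_5 = 1.6250, f(x_5) = 3.640625, coefficient = 4
x_6 = 1.7500, f(x_6) = 4.062500, coefficient = 2
x_7 = 1.8750, f(x_7) = 4.515625, coefficient = 4
x_8 = 2.0000, f(x_8) = 5.000000, coefficient = 1

I ≈ (0.125000/3) × 80.000000 = 3.333333
Exact value: 3.333333
Error: 0.000000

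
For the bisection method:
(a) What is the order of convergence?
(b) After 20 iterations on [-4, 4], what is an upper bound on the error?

(a) Bisection has linear (order 1) convergence; the error is halved each step.

(b) Error bound = (b-a)/2^n = (4 - (-4))/2^{20}
    = 8/2^{20}

(a) 1 (linear); (b) error ≤ 7.63e-06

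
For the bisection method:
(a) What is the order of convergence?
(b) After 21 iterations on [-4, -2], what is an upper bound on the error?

(a) Bisection has linear (order 1) convergence; the error is halved each step.

(b) Error bound = (b-a)/2^n = (-2 - (-4))/2^{21}
    = 2/2^{21}

(a) 1 (linear); (b) error ≤ 9.54e-07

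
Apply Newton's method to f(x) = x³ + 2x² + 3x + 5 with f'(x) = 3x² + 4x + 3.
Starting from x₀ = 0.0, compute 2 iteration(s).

f(x) = x³ + 2x² + 3x + 5
f'(x) = 3x² + 4x + 3
x₀ = 0.0

Newton-Raphson formula: x_{n+1} = x_n - f(x_n)/f'(x_n)

Iteration 1:
  f(0.000000) = 5.000000
  f'(0.000000) = 3.000000
  x_1 = 0.000000 - 5.000000/3.000000 = -1.666667
Iteration 2:
  f(-1.666667) = 0.925926
  f'(-1.666667) = 4.666667
  x_2 = -1.666667 - 0.925926/4.666667 = -1.865079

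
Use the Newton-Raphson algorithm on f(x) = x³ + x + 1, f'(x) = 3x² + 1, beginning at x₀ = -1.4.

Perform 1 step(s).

f(x) = x³ + x + 1
f'(x) = 3x² + 1
x₀ = -1.4

Newton-Raphson formula: x_{n+1} = x_n - f(x_n)/f'(x_n)

Iteration 1:
  f(-1.400000) = -3.144000
  f'(-1.400000) = 6.880000
  x_1 = -1.400000 - (-3.144000)/6.880000 = -0.943023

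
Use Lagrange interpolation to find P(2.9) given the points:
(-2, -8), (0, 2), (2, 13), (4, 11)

Lagrange interpolation formula:
P(x) = Σ yᵢ × Lᵢ(x)
where Lᵢ(x) = Π_{j≠i} (x - xⱼ)/(xᵢ - xⱼ)

L_0(2.9) = (2.9 - 0)/(-2 - 0) × (2.9 - 2)/(-2 - 2) × (2.9 - 4)/(-2 - 4) = 0.059813
L_1(2.9) = (2.9 - (-2))/(0 - (-2)) × (2.9 - 2)/(0 - 2) × (2.9 - 4)/(0 - 4) = -0.303188
L_2(2.9) = (2.9 - (-2))/(2 - (-2)) × (2.9 - 0)/(2 - 0) × (2.9 - 4)/(2 - 4) = 0.976938
L_3(2.9) = (2.9 - (-2))/(4 - (-2)) × (2.9 - 0)/(4 - 0) × (2.9 - 2)/(4 - 2) = 0.266437

P(2.9) = (-8)×L_0(2.9) + 2×L_1(2.9) + 13×L_2(2.9) + 11×L_3(2.9)
P(2.9) = 14.546125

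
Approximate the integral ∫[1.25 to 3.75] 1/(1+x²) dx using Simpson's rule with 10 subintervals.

f(x) = 1/(1+x²)
a = 1.25, b = 3.75, n = 10
h = (b - a)/n = 0.250000

Simpson's rule: (h/3)[f(x₀) + 4f(x₁) + 2f(x₂) + ... + f(xₙ)]

x_0 = 1.2500, f(x_0) = 0.390244, coefficient = 1
x_1 = 1.5000, f(x_1) = 0.307692, coefficient = 4
x_2 = 1.7500, f(x_2) = 0.246154, coefficient = 2
x_3 = 2.0000, f(x_3) = 0.200000, coefficient = 4
x_4 = 2.2500, f(x_4) = 0.164948, coefficient = 2
x_5 = 2.5000, f(x_5) = 0.137931, coefficient = 4
x_6 = 2.7500, f(x_6) = 0.116788, coefficient = 2
x_7 = 3.0000, f(x_7) = 0.100000, coefficient = 4
x_8 = 3.2500, f(x_8) = 0.086486, coefficient = 2
x_9 = 3.5000, f(x_9) = 0.075472, coefficient = 4
x_10 = 3.7500, f(x_10) = 0.066390, coefficient = 1

I ≈ (0.250000/3) × 4.969768 = 0.414147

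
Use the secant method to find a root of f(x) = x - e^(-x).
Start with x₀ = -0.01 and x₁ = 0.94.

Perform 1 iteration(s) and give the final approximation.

f(x) = x - e^(-x)
x₀ = -0.01, x₁ = 0.94

Secant formula: x_{n+1} = x_n - f(x_n)(x_n - x_{n-1})/(f(x_n) - f(x_{n-1}))

Iteration 1:
  f(-0.010000) = -1.020050
  f(0.940000) = 0.549372
  x_2 = 0.940000 - 0.549372×(0.940000 - (-0.010000))/(0.549372 - (-1.020050))
       = 0.607455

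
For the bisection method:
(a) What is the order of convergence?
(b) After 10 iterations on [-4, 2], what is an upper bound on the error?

(a) Bisection has linear (order 1) convergence; the error is halved each step.

(b) Error bound = (b-a)/2^n = (2 - (-4))/2^{10}
    = 6/2^{10}

(a) 1 (linear); (b) error ≤ 5.86e-03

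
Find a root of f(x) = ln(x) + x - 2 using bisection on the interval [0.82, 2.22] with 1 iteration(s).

f(x) = ln(x) + x - 2
Initial interval: [0.82, 2.22]

Iteration 1:
  c_1 = (0.820000 + 2.220000)/2 = 1.520000
  f(c_1) = f(1.520000) = -0.061290
  f(a) × f(c) ≥ 0, new interval: [1.520000, 2.220000]

After 1 iteration(s), the approximation is c_1 = 1.520000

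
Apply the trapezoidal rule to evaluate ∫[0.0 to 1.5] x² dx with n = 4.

f(x) = x²
a = 0.0, b = 1.5, n = 4
h = (b - a)/n = 0.375000

Trapezoidal rule: (h/2)[f(x₀) + 2f(x₁) + 2f(x₂) + ... + f(xₙ)]

x_0 = 0.0000, f(x_0) = 0.000000, coefficient = 1
x_1 = 0.3750, f(x_1) = 0.140625, coefficient = 2
x_2 = 0.7500, f(x_2) = 0.562500, coefficient = 2
x_3 = 1.1250, f(x_3) = 1.265625, coefficient = 2
x_4 = 1.5000, f(x_4) = 2.250000, coefficient = 1

I ≈ (0.375000/2) × 6.187500 = 1.160156
Exact value: 1.125000
Error: 0.035156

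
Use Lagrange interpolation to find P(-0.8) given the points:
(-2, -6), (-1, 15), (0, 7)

Lagrange interpolation formula:
P(x) = Σ yᵢ × Lᵢ(x)
where Lᵢ(x) = Π_{j≠i} (x - xⱼ)/(xᵢ - xⱼ)

L_0(-0.8) = (-0.8 - (-1))/(-2 - (-1)) × (-0.8 - 0)/(-2 - 0) = -0.080000
L_1(-0.8) = (-0.8 - (-2))/(-1 - (-2)) × (-0.8 - 0)/(-1 - 0) = 0.960000
L_2(-0.8) = (-0.8 - (-2))/(0 - (-2)) × (-0.8 - (-1))/(0 - (-1)) = 0.120000

P(-0.8) = (-6)×L_0(-0.8) + 15×L_1(-0.8) + 7×L_2(-0.8)
P(-0.8) = 15.720000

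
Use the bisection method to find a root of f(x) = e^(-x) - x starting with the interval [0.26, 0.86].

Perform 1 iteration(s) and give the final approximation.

f(x) = e^(-x) - x
Initial interval: [0.26, 0.86]

Iteration 1:
  c_1 = (0.260000 + 0.860000)/2 = 0.560000
  f(c_1) = f(0.560000) = 0.011209
  f(a) × f(c) ≥ 0, new interval: [0.560000, 0.860000]

After 1 iteration(s), the approximation is c_1 = 0.560000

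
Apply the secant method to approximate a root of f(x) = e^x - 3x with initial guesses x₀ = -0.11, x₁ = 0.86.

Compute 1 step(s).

f(x) = e^x - 3x
x₀ = -0.11, x₁ = 0.86

Secant formula: x_{n+1} = x_n - f(x_n)(x_n - x_{n-1})/(f(x_n) - f(x_{n-1}))

Iteration 1:
  f(-0.110000) = 1.225834
  f(0.860000) = -0.216839
  x_2 = 0.860000 - (-0.216839)×(0.860000 - (-0.110000))/(-0.216839 - 1.225834)
       = 0.714205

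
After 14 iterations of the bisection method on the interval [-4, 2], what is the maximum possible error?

Bisection error bound: |error| ≤ (b-a)/2^n
|error| ≤ (2 - (-4))/2^14 = 6/2^14
|error| ≤ 0.0003662109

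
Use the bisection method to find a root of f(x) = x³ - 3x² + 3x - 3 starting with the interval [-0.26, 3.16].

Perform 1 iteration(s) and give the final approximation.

f(x) = x³ - 3x² + 3x - 3
Initial interval: [-0.26, 3.16]

Iteration 1:
  c_1 = (-0.260000 + 3.160000)/2 = 1.450000
  f(c_1) = f(1.450000) = -1.908875
  f(a) × f(c) ≥ 0, new interval: [1.450000, 3.160000]

After 1 iteration(s), the approximation is c_1 = 1.450000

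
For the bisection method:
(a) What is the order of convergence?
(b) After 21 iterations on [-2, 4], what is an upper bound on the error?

(a) Bisection has linear (order 1) convergence; the error is halved each step.

(b) Error bound = (b-a)/2^n = (4 - (-2))/2^{21}
    = 6/2^{21}

(a) 1 (linear); (b) error ≤ 2.86e-06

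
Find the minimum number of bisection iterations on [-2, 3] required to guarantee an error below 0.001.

We need (b-a)/2^n ≤ 0.001
(3 - (-2))/2^n ≤ 0.001
5/2^n ≤ 0.001
2^n ≥ 5000
n ≥ log₂(5000) = 12.29
n ≥ 13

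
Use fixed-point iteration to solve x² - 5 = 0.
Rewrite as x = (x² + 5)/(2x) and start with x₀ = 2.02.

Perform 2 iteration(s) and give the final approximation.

Equation: x² - 5 = 0
Fixed-point form: x = (x² + 5)/(2x)
x₀ = 2.02

x_1 = g(2.020000) = 2.247624
x_2 = g(2.247624) = 2.236098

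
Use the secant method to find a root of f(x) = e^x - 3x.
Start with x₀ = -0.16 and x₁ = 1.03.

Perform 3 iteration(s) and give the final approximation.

f(x) = e^x - 3x
x₀ = -0.16, x₁ = 1.03

Secant formula: x_{n+1} = x_n - f(x_n)(x_n - x_{n-1})/(f(x_n) - f(x_{n-1}))

Iteration 1:
  f(-0.160000) = 1.332144
  f(1.030000) = -0.288934
  x_2 = 1.030000 - (-0.288934)×(1.030000 - (-0.160000))/(-0.288934 - 1.332144)
       = 0.817899
Iteration 2:
  f(1.030000) = -0.288934
  f(0.817899) = -0.187963
  x_3 = 0.817899 - (-0.187963)×(0.817899 - 1.030000)/(-0.187963 - (-0.288934))
       = 0.423065
Iteration 3:
  f(0.817899) = -0.187963
  f(0.423065) = 0.257439
  x_4 = 0.423065 - 0.257439×(0.423065 - 0.817899)/(0.257439 - (-0.187963))
       = 0.651276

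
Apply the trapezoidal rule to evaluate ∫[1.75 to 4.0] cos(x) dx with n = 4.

f(x) = cos(x)
a = 1.75, b = 4.0, n = 4
h = (b - a)/n = 0.562500

Trapezoidal rule: (h/2)[f(x₀) + 2f(x₁) + 2f(x₂) + ... + f(xₙ)]

x_0 = 1.7500, f(x_0) = -0.178246, coefficient = 1
x_1 = 2.3125, f(x_1) = -0.675545, coefficient = 2
x_2 = 2.8750, f(x_2) = -0.964674, coefficient = 2
x_3 = 3.4375, f(x_3) = -0.956538, coefficient = 2
x_4 = 4.0000, f(x_4) = -0.653644, coefficient = 1

I ≈ (0.562500/2) × -6.025404 = -1.694645
Exact value: -1.740788
Error: 0.046144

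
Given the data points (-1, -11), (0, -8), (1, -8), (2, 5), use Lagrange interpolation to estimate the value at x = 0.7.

Lagrange interpolation formula:
P(x) = Σ yᵢ × Lᵢ(x)
where Lᵢ(x) = Π_{j≠i} (x - xⱼ)/(xᵢ - xⱼ)

L_0(0.7) = (0.7 - 0)/(-1 - 0) × (0.7 - 1)/(-1 - 1) × (0.7 - 2)/(-1 - 2) = -0.045500
L_1(0.7) = (0.7 - (-1))/(0 - (-1)) × (0.7 - 1)/(0 - 1) × (0.7 - 2)/(0 - 2) = 0.331500
L_2(0.7) = (0.7 - (-1))/(1 - (-1)) × (0.7 - 0)/(1 - 0) × (0.7 - 2)/(1 - 2) = 0.773500
L_3(0.7) = (0.7 - (-1))/(2 - (-1)) × (0.7 - 0)/(2 - 0) × (0.7 - 1)/(2 - 1) = -0.059500

P(0.7) = (-11)×L_0(0.7) + (-8)×L_1(0.7) + (-8)×L_2(0.7) + 5×L_3(0.7)
P(0.7) = -8.637000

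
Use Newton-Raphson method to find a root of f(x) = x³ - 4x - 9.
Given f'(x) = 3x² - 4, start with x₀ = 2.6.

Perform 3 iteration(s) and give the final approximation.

f(x) = x³ - 4x - 9
f'(x) = 3x² - 4
x₀ = 2.6

Newton-Raphson formula: x_{n+1} = x_n - f(x_n)/f'(x_n)

Iteration 1:
  f(2.600000) = -1.824000
  f'(2.600000) = 16.280000
  x_1 = 2.600000 - (-1.824000)/16.280000 = 2.712039
Iteration 2:
  f(2.712039) = 0.099318
  f'(2.712039) = 18.065472
  x_2 = 2.712039 - 0.099318/18.065472 = 2.706542
Iteration 3:
  f(2.706542) = 0.000246
  f'(2.706542) = 17.976103
  x_3 = 2.706542 - 0.000246/17.976103 = 2.706528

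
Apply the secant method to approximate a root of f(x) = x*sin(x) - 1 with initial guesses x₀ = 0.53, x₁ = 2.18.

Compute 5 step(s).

f(x) = x*sin(x) - 1
x₀ = 0.53, x₁ = 2.18

Secant formula: x_{n+1} = x_n - f(x_n)(x_n - x_{n-1})/(f(x_n) - f(x_{n-1}))

Iteration 1:
  f(0.530000) = -0.732067
  f(2.180000) = 0.787827
  x_2 = 2.180000 - 0.787827×(2.180000 - 0.530000)/(0.787827 - (-0.732067))
       = 1.324734
Iteration 2:
  f(2.180000) = 0.787827
  f(1.324734) = 0.284832
  x_3 = 1.324734 - 0.284832×(1.324734 - 2.180000)/(0.284832 - 0.787827)
       = 0.840421
Iteration 3:
  f(1.324734) = 0.284832
  f(0.840421) = -0.373950
  x_4 = 0.840421 - (-0.373950)×(0.840421 - 1.324734)/(-0.373950 - 0.284832)
       = 1.115336
Iteration 4:
  f(0.840421) = -0.373950
  f(1.115336) = 0.001637
  x_5 = 1.115336 - 0.001637×(1.115336 - 0.840421)/(0.001637 - (-0.373950))
       = 1.114138
Iteration 5:
  f(1.115336) = 0.001637
  f(1.114138) = -0.000027
  x_6 = 1.114138 - (-0.000027)×(1.114138 - 1.115336)/(-0.000027 - 0.001637)
       = 1.114157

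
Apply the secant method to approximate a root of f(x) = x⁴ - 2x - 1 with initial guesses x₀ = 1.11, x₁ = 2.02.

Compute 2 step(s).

f(x) = x⁴ - 2x - 1
x₀ = 1.11, x₁ = 2.02

Secant formula: x_{n+1} = x_n - f(x_n)(x_n - x_{n-1})/(f(x_n) - f(x_{n-1}))

Iteration 1:
  f(1.110000) = -1.701930
  f(2.020000) = 11.609664
  x_2 = 2.020000 - 11.609664×(2.020000 - 1.110000)/(11.609664 - (-1.701930))
       = 1.226346
Iteration 2:
  f(2.020000) = 11.609664
  f(1.226346) = -1.190901
  x_3 = 1.226346 - (-1.190901)×(1.226346 - 2.020000)/(-1.190901 - 11.609664)
       = 1.300184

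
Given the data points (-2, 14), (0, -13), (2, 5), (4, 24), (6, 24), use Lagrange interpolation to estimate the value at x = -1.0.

Lagrange interpolation formula:
P(x) = Σ yᵢ × Lᵢ(x)
where Lᵢ(x) = Π_{j≠i} (x - xⱼ)/(xᵢ - xⱼ)

L_0(-1.0) = (-1.0 - 0)/(-2 - 0) × (-1.0 - 2)/(-2 - 2) × (-1.0 - 4)/(-2 - 4) × (-1.0 - 6)/(-2 - 6) = 0.273438
L_1(-1.0) = (-1.0 - (-2))/(0 - (-2)) × (-1.0 - 2)/(0 - 2) × (-1.0 - 4)/(0 - 4) × (-1.0 - 6)/(0 - 6) = 1.093750
L_2(-1.0) = (-1.0 - (-2))/(2 - (-2)) × (-1.0 - 0)/(2 - 0) × (-1.0 - 4)/(2 - 4) × (-1.0 - 6)/(2 - 6) = -0.546875
L_3(-1.0) = (-1.0 - (-2))/(4 - (-2)) × (-1.0 - 0)/(4 - 0) × (-1.0 - 2)/(4 - 2) × (-1.0 - 6)/(4 - 6) = 0.218750
L_4(-1.0) = (-1.0 - (-2))/(6 - (-2)) × (-1.0 - 0)/(6 - 0) × (-1.0 - 2)/(6 - 2) × (-1.0 - 4)/(6 - 4) = -0.039062

P(-1.0) = 14×L_0(-1.0) + (-13)×L_1(-1.0) + 5×L_2(-1.0) + 24×L_3(-1.0) + 24×L_4(-1.0)
P(-1.0) = -8.812500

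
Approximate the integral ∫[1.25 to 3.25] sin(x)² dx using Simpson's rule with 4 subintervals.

f(x) = sin(x)²
a = 1.25, b = 3.25, n = 4
h = (b - a)/n = 0.500000

Simpson's rule: (h/3)[f(x₀) + 4f(x₁) + 2f(x₂) + ... + f(xₙ)]

x_0 = 1.2500, f(x_0) = 0.900572, coefficient = 1
x_1 = 1.7500, f(x_1) = 0.968228, coefficient = 4
x_2 = 2.2500, f(x_2) = 0.605398, coefficient = 2
x_3 = 2.7500, f(x_3) = 0.145665, coefficient = 4
x_4 = 3.2500, f(x_4) = 0.011706, coefficient = 1

I ≈ (0.500000/3) × 6.578648 = 1.096441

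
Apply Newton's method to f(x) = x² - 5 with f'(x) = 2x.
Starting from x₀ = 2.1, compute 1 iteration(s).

f(x) = x² - 5
f'(x) = 2x
x₀ = 2.1

Newton-Raphson formula: x_{n+1} = x_n - f(x_n)/f'(x_n)

Iteration 1:
  f(2.100000) = -0.590000
  f'(2.100000) = 4.200000
  x_1 = 2.100000 - (-0.590000)/4.200000 = 2.240476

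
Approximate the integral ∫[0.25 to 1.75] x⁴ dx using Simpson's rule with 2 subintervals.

f(x) = x⁴
a = 0.25, b = 1.75, n = 2
h = (b - a)/n = 0.750000

Simpson's rule: (h/3)[f(x₀) + 4f(x₁) + 2f(x₂) + ... + f(xₙ)]

x_0 = 0.2500, f(x_0) = 0.003906, coefficient = 1
x_1 = 1.0000, f(x_1) = 1.000000, coefficient = 4
x_2 = 1.7500, f(x_2) = 9.378906, coefficient = 1

I ≈ (0.750000/3) × 13.382812 = 3.345703
Exact value: 3.282422
Error: 0.063281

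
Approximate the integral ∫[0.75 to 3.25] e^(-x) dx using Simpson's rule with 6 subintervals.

f(x) = e^(-x)
a = 0.75, b = 3.25, n = 6
h = (b - a)/n = 0.416667

Simpson's rule: (h/3)[f(x₀) + 4f(x₁) + 2f(x₂) + ... + f(xₙ)]

x_0 = 0.7500, f(x_0) = 0.472367, coefficient = 1
x_1 = 1.1667, f(x_1) = 0.311403, coefficient = 4
x_2 = 1.5833, f(x_2) = 0.205290, coefficient = 2
x_3 = 2.0000, f(x_3) = 0.135335, coefficient = 4
x_4 = 2.4167, f(x_4) = 0.089219, coefficient = 2
x_5 = 2.8333, f(x_5) = 0.058816, coefficient = 4
x_6 = 3.2500, f(x_6) = 0.038774, coefficient = 1

I ≈ (0.416667/3) × 3.122377 = 0.433663
Exact value: 0.433592
Error: 0.000071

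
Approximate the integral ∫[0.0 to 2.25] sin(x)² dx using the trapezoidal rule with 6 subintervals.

f(x) = sin(x)²
a = 0.0, b = 2.25, n = 6
h = (b - a)/n = 0.375000

Trapezoidal rule: (h/2)[f(x₀) + 2f(x₁) + 2f(x₂) + ... + f(xₙ)]

x_0 = 0.0000, f(x_0) = 0.000000, coefficient = 1
x_1 = 0.3750, f(x_1) = 0.134156, coefficient = 2
x_2 = 0.7500, f(x_2) = 0.464631, coefficient = 2
x_3 = 1.1250, f(x_3) = 0.814087, coefficient = 2
x_4 = 1.5000, f(x_4) = 0.994996, coefficient = 2
x_5 = 1.8750, f(x_5) = 0.910280, coefficient = 2
x_6 = 2.2500, f(x_6) = 0.605398, coefficient = 1

I ≈ (0.375000/2) × 7.241697 = 1.357818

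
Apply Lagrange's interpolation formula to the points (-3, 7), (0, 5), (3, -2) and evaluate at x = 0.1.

Lagrange interpolation formula:
P(x) = Σ yᵢ × Lᵢ(x)
where Lᵢ(x) = Π_{j≠i} (x - xⱼ)/(xᵢ - xⱼ)

L_0(0.1) = (0.1 - 0)/(-3 - 0) × (0.1 - 3)/(-3 - 3) = -0.016111
L_1(0.1) = (0.1 - (-3))/(0 - (-3)) × (0.1 - 3)/(0 - 3) = 0.998889
L_2(0.1) = (0.1 - (-3))/(3 - (-3)) × (0.1 - 0)/(3 - 0) = 0.017222

P(0.1) = 7×L_0(0.1) + 5×L_1(0.1) + (-2)×L_2(0.1)
P(0.1) = 4.847222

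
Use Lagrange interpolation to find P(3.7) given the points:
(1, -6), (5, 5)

Lagrange interpolation formula:
P(x) = Σ yᵢ × Lᵢ(x)
where Lᵢ(x) = Π_{j≠i} (x - xⱼ)/(xᵢ - xⱼ)

L_0(3.7) = (3.7 - 5)/(1 - 5) = 0.325000
L_1(3.7) = (3.7 - 1)/(5 - 1) = 0.675000

P(3.7) = (-6)×L_0(3.7) + 5×L_1(3.7)
P(3.7) = 1.425000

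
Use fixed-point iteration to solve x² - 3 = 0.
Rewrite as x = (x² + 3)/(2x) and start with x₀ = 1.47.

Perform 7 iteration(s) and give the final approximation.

Equation: x² - 3 = 0
Fixed-point form: x = (x² + 3)/(2x)
x₀ = 1.47

x_1 = g(1.470000) = 1.755408
x_2 = g(1.755408) = 1.732206
x_3 = g(1.732206) = 1.732051
x_4 = g(1.732051) = 1.732051
x_5 = g(1.732051) = 1.732051
x_6 = g(1.732051) = 1.732051
x_7 = g(1.732051) = 1.732051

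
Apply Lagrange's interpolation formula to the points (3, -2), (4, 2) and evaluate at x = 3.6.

Lagrange interpolation formula:
P(x) = Σ yᵢ × Lᵢ(x)
where Lᵢ(x) = Π_{j≠i} (x - xⱼ)/(xᵢ - xⱼ)

L_0(3.6) = (3.6 - 4)/(3 - 4) = 0.400000
L_1(3.6) = (3.6 - 3)/(4 - 3) = 0.600000

P(3.6) = (-2)×L_0(3.6) + 2×L_1(3.6)
P(3.6) = 0.400000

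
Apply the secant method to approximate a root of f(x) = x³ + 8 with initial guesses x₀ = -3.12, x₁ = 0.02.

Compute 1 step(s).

f(x) = x³ + 8
x₀ = -3.12, x₁ = 0.02

Secant formula: x_{n+1} = x_n - f(x_n)(x_n - x_{n-1})/(f(x_n) - f(x_{n-1}))

Iteration 1:
  f(-3.120000) = -22.371328
  f(0.020000) = 8.000008
  x_2 = 0.020000 - 8.000008×(0.020000 - (-3.120000))/(8.000008 - (-22.371328))
       = -0.807096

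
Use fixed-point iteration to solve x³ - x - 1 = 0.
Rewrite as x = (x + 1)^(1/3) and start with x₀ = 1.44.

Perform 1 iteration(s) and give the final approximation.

Equation: x³ - x - 1 = 0
Fixed-point form: x = (x + 1)^(1/3)
x₀ = 1.44

x_1 = g(1.440000) = 1.346263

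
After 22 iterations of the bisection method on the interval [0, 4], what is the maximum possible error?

Bisection error bound: |error| ≤ (b-a)/2^n
|error| ≤ (4 - 0)/2^22 = 4/2^22
|error| ≤ 0.0000009537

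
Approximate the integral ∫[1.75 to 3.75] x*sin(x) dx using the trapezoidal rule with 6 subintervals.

f(x) = x*sin(x)
a = 1.75, b = 3.75, n = 6
h = (b - a)/n = 0.333333

Trapezoidal rule: (h/2)[f(x₀) + 2f(x₁) + 2f(x₂) + ... + f(xₙ)]

x_0 = 1.7500, f(x_0) = 1.721975, coefficient = 1
x_1 = 2.0833, f(x_1) = 1.815632, coefficient = 2
x_2 = 2.4167, f(x_2) = 1.602443, coefficient = 2
x_3 = 2.7500, f(x_3) = 1.049568, coefficient = 2
x_4 = 3.0833, f(x_4) = 0.179531, coefficient = 2
x_5 = 3.4167, f(x_5) = -0.928029, coefficient = 2
x_6 = 3.7500, f(x_6) = -2.143355, coefficient = 1

I ≈ (0.333333/2) × 7.016911 = 1.169485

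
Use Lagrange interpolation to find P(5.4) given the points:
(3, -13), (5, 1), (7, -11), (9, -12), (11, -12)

Lagrange interpolation formula:
P(x) = Σ yᵢ × Lᵢ(x)
where Lᵢ(x) = Π_{j≠i} (x - xⱼ)/(xᵢ - xⱼ)

L_0(5.4) = (5.4 - 5)/(3 - 5) × (5.4 - 7)/(3 - 7) × (5.4 - 9)/(3 - 9) × (5.4 - 11)/(3 - 11) = -0.033600
L_1(5.4) = (5.4 - 3)/(5 - 3) × (5.4 - 7)/(5 - 7) × (5.4 - 9)/(5 - 9) × (5.4 - 11)/(5 - 11) = 0.806400
L_2(5.4) = (5.4 - 3)/(7 - 3) × (5.4 - 5)/(7 - 5) × (5.4 - 9)/(7 - 9) × (5.4 - 11)/(7 - 11) = 0.302400
L_3(5.4) = (5.4 - 3)/(9 - 3) × (5.4 - 5)/(9 - 5) × (5.4 - 7)/(9 - 7) × (5.4 - 11)/(9 - 11) = -0.089600
L_4(5.4) = (5.4 - 3)/(11 - 3) × (5.4 - 5)/(11 - 5) × (5.4 - 7)/(11 - 7) × (5.4 - 9)/(11 - 9) = 0.014400

P(5.4) = (-13)×L_0(5.4) + 1×L_1(5.4) + (-11)×L_2(5.4) + (-12)×L_3(5.4) + (-12)×L_4(5.4)
P(5.4) = -1.180800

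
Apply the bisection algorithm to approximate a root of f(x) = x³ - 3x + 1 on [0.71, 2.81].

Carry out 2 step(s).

f(x) = x³ - 3x + 1
Initial interval: [0.71, 2.81]

Iteration 1:
  c_1 = (0.710000 + 2.810000)/2 = 1.760000
  f(c_1) = f(1.760000) = 1.171776
  f(a) × f(c) < 0, new interval: [0.710000, 1.760000]
Iteration 2:
  c_2 = (0.710000 + 1.760000)/2 = 1.235000
  f(c_2) = f(1.235000) = -0.821347
  f(a) × f(c) ≥ 0, new interval: [1.235000, 1.760000]

After 2 iteration(s), the approximation is c_2 = 1.235000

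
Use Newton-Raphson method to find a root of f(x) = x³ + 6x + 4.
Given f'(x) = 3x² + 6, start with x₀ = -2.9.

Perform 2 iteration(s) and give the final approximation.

f(x) = x³ + 6x + 4
f'(x) = 3x² + 6
x₀ = -2.9

Newton-Raphson formula: x_{n+1} = x_n - f(x_n)/f'(x_n)

Iteration 1:
  f(-2.900000) = -37.789000
  f'(-2.900000) = 31.230000
  x_1 = -2.900000 - (-37.789000)/31.230000 = -1.689978
Iteration 2:
  f(-1.689978) = -10.966482
  f'(-1.689978) = 14.568073
  x_2 = -1.689978 - (-10.966482)/14.568073 = -0.937202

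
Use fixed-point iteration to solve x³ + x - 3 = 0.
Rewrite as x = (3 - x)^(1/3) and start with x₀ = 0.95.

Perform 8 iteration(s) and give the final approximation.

Equation: x³ + x - 3 = 0
Fixed-point form: x = (3 - x)^(1/3)
x₀ = 0.95

x_1 = g(0.950000) = 1.270334
x_2 = g(1.270334) = 1.200386
x_3 = g(1.200386) = 1.216354
x_4 = g(1.216354) = 1.212745
x_5 = g(1.212745) = 1.213563
x_6 = g(1.213563) = 1.213378
x_7 = g(1.213378) = 1.213419
x_8 = g(1.213419) = 1.213410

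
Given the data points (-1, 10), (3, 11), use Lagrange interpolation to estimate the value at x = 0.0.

Lagrange interpolation formula:
P(x) = Σ yᵢ × Lᵢ(x)
where Lᵢ(x) = Π_{j≠i} (x - xⱼ)/(xᵢ - xⱼ)

L_0(0.0) = (0.0 - 3)/(-1 - 3) = 0.750000
L_1(0.0) = (0.0 - (-1))/(3 - (-1)) = 0.250000

P(0.0) = 10×L_0(0.0) + 11×L_1(0.0)
P(0.0) = 10.250000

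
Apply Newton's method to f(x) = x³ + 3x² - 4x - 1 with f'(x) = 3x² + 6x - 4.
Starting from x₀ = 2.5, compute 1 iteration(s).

f(x) = x³ + 3x² - 4x - 1
f'(x) = 3x² + 6x - 4
x₀ = 2.5

Newton-Raphson formula: x_{n+1} = x_n - f(x_n)/f'(x_n)

Iteration 1:
  f(2.500000) = 23.375000
  f'(2.500000) = 29.750000
  x_1 = 2.500000 - 23.375000/29.750000 = 1.714286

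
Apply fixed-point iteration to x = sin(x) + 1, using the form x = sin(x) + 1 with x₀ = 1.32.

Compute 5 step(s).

Equation: x = sin(x) + 1
Fixed-point form: x = sin(x) + 1
x₀ = 1.32

x_1 = g(1.320000) = 1.968715
x_2 = g(1.968715) = 1.921869
x_3 = g(1.921869) = 1.939004
x_4 = g(1.939004) = 1.932974
x_5 = g(1.932974) = 1.935127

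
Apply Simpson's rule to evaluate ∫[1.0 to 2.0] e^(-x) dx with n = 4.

f(x) = e^(-x)
a = 1.0, b = 2.0, n = 4
h = (b - a)/n = 0.250000

Simpson's rule: (h/3)[f(x₀) + 4f(x₁) + 2f(x₂) + ... + f(xₙ)]

x_0 = 1.0000, f(x_0) = 0.367879, coefficient = 1
x_1 = 1.2500, f(x_1) = 0.286505, coefficient = 4
x_2 = 1.5000, f(x_2) = 0.223130, coefficient = 2
x_3 = 1.7500, f(x_3) = 0.173774, coefficient = 4
x_4 = 2.0000, f(x_4) = 0.135335, coefficient = 1

I ≈ (0.250000/3) × 2.790590 = 0.232549
Exact value: 0.232544
Error: 0.000005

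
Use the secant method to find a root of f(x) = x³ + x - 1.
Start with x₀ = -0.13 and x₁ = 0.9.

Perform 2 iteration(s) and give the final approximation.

f(x) = x³ + x - 1
x₀ = -0.13, x₁ = 0.9

Secant formula: x_{n+1} = x_n - f(x_n)(x_n - x_{n-1})/(f(x_n) - f(x_{n-1}))

Iteration 1:
  f(-0.130000) = -1.132197
  f(0.900000) = 0.629000
  x_2 = 0.900000 - 0.629000×(0.900000 - (-0.130000))/(0.629000 - (-1.132197))
       = 0.532142
Iteration 2:
  f(0.900000) = 0.629000
  f(0.532142) = -0.317168
  x_3 = 0.532142 - (-0.317168)×(0.532142 - 0.900000)/(-0.317168 - 0.629000)
       = 0.655453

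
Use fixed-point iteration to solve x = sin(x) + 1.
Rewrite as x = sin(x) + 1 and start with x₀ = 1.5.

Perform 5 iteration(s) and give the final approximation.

Equation: x = sin(x) + 1
Fixed-point form: x = sin(x) + 1
x₀ = 1.5

x_1 = g(1.500000) = 1.997495
x_2 = g(1.997495) = 1.910337
x_3 = g(1.910337) = 1.942908
x_4 = g(1.942908) = 1.931562
x_5 = g(1.931562) = 1.935627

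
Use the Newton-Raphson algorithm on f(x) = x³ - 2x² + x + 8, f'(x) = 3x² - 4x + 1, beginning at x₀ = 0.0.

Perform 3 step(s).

f(x) = x³ - 2x² + x + 8
f'(x) = 3x² - 4x + 1
x₀ = 0.0

Newton-Raphson formula: x_{n+1} = x_n - f(x_n)/f'(x_n)

Iteration 1:
  f(0.000000) = 8.000000
  f'(0.000000) = 1.000000
  x_1 = 0.000000 - 8.000000/1.000000 = -8.000000
Iteration 2:
  f(-8.000000) = -640.000000
  f'(-8.000000) = 225.000000
  x_2 = -8.000000 - (-640.000000)/225.000000 = -5.155556
Iteration 3:
  f(-5.155556) = -187.348455
  f'(-5.155556) = 101.361481
  x_3 = -5.155556 - (-187.348455)/101.361481 = -3.307236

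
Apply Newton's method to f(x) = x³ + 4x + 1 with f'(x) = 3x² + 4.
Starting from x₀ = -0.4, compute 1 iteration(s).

f(x) = x³ + 4x + 1
f'(x) = 3x² + 4
x₀ = -0.4

Newton-Raphson formula: x_{n+1} = x_n - f(x_n)/f'(x_n)

Iteration 1:
  f(-0.400000) = -0.664000
  f'(-0.400000) = 4.480000
  x_1 = -0.400000 - (-0.664000)/4.480000 = -0.251786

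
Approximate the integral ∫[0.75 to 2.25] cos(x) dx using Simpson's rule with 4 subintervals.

f(x) = cos(x)
a = 0.75, b = 2.25, n = 4
h = (b - a)/n = 0.375000

Simpson's rule: (h/3)[f(x₀) + 4f(x₁) + 2f(x₂) + ... + f(xₙ)]

x_0 = 0.7500, f(x_0) = 0.731689, coefficient = 1
x_1 = 1.1250, f(x_1) = 0.431177, coefficient = 4
x_2 = 1.5000, f(x_2) = 0.070737, coefficient = 2
x_3 = 1.8750, f(x_3) = -0.299534, coefficient = 4
x_4 = 2.2500, f(x_4) = -0.628174, coefficient = 1

I ≈ (0.375000/3) × 0.771562 = 0.096445
Exact value: 0.096434
Error: 0.000011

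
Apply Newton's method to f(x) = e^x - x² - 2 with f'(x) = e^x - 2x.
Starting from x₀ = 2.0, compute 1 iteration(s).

f(x) = e^x - x² - 2
f'(x) = e^x - 2x
x₀ = 2.0

Newton-Raphson formula: x_{n+1} = x_n - f(x_n)/f'(x_n)

Iteration 1:
  f(2.000000) = 1.389056
  f'(2.000000) = 3.389056
  x_1 = 2.000000 - 1.389056/3.389056 = 1.590135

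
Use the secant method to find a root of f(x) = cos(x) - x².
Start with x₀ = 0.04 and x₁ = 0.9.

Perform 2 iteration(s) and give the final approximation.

f(x) = cos(x) - x²
x₀ = 0.04, x₁ = 0.9

Secant formula: x_{n+1} = x_n - f(x_n)(x_n - x_{n-1})/(f(x_n) - f(x_{n-1}))

Iteration 1:
  f(0.040000) = 0.997600
  f(0.900000) = -0.188390
  x_2 = 0.900000 - (-0.188390)×(0.900000 - 0.040000)/(-0.188390 - 0.997600)
       = 0.763392
Iteration 2:
  f(0.900000) = -0.188390
  f(0.763392) = 0.139727
  x_3 = 0.763392 - 0.139727×(0.763392 - 0.900000)/(0.139727 - (-0.188390))
       = 0.821566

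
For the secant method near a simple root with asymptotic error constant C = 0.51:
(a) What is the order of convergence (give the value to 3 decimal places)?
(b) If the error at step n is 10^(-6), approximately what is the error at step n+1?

(a) Secant method has superlinear convergence with order φ = (1+√5)/2 ≈ 1.618.
    This means |e_{n+1}| ≈ C|e_n|^1.618.

(b) With |e_n| = 10^(-6) and C = 0.51:
    |e_{n+1}| ≈ 0.51 × (10^(-6))^1.618 = 0.51 × 10^(-9.71)

(a) ≈ 1.618 (golden ratio); (b) |e_{n+1}| ≈ 9.985e-11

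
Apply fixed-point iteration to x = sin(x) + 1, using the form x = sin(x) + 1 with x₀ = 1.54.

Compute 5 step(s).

Equation: x = sin(x) + 1
Fixed-point form: x = sin(x) + 1
x₀ = 1.54

x_1 = g(1.540000) = 1.999526
x_2 = g(1.999526) = 1.909495
x_3 = g(1.909495) = 1.943188
x_4 = g(1.943188) = 1.931460
x_5 = g(1.931460) = 1.935663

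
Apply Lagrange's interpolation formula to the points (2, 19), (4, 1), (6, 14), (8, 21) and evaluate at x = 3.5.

Lagrange interpolation formula:
P(x) = Σ yᵢ × Lᵢ(x)
where Lᵢ(x) = Π_{j≠i} (x - xⱼ)/(xᵢ - xⱼ)

L_0(3.5) = (3.5 - 4)/(2 - 4) × (3.5 - 6)/(2 - 6) × (3.5 - 8)/(2 - 8) = 0.117188
L_1(3.5) = (3.5 - 2)/(4 - 2) × (3.5 - 6)/(4 - 6) × (3.5 - 8)/(4 - 8) = 1.054688
L_2(3.5) = (3.5 - 2)/(6 - 2) × (3.5 - 4)/(6 - 4) × (3.5 - 8)/(6 - 8) = -0.210938
L_3(3.5) = (3.5 - 2)/(8 - 2) × (3.5 - 4)/(8 - 4) × (3.5 - 6)/(8 - 6) = 0.039062

P(3.5) = 19×L_0(3.5) + 1×L_1(3.5) + 14×L_2(3.5) + 21×L_3(3.5)
P(3.5) = 1.148438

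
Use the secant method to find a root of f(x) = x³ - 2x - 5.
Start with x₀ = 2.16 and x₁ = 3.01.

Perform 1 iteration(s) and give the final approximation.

f(x) = x³ - 2x - 5
x₀ = 2.16, x₁ = 3.01

Secant formula: x_{n+1} = x_n - f(x_n)(x_n - x_{n-1})/(f(x_n) - f(x_{n-1}))

Iteration 1:
  f(2.160000) = 0.757696
  f(3.010000) = 16.250901
  x_2 = 3.010000 - 16.250901×(3.010000 - 2.160000)/(16.250901 - 0.757696)
       = 2.118431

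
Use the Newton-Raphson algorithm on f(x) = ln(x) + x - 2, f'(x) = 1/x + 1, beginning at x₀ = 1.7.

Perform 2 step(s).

f(x) = ln(x) + x - 2
f'(x) = 1/x + 1
x₀ = 1.7

Newton-Raphson formula: x_{n+1} = x_n - f(x_n)/f'(x_n)

Iteration 1:
  f(1.700000) = 0.230628
  f'(1.700000) = 1.588235
  x_1 = 1.700000 - 0.230628/1.588235 = 1.554790
Iteration 2:
  f(1.554790) = -0.003870
  f'(1.554790) = 1.643174
  x_2 = 1.554790 - (-0.003870)/1.643174 = 1.557145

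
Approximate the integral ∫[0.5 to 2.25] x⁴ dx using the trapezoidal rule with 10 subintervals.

f(x) = x⁴
a = 0.5, b = 2.25, n = 10
h = (b - a)/n = 0.175000

Trapezoidal rule: (h/2)[f(x₀) + 2f(x₁) + 2f(x₂) + ... + f(xₙ)]

x_0 = 0.5000, f(x_0) = 0.062500, coefficient = 1
x_1 = 0.6750, f(x_1) = 0.207594, coefficient = 2
x_2 = 0.8500, f(x_2) = 0.522006, coefficient = 2
x_3 = 1.0250, f(x_3) = 1.103813, coefficient = 2
x_4 = 1.2000, f(x_4) = 2.073600, coefficient = 2
x_5 = 1.3750, f(x_5) = 3.574463, coefficient = 2
x_6 = 1.5500, f(x_6) = 5.772006, coefficient = 2
x_7 = 1.7250, f(x_7) = 8.854344, coefficient = 2
x_8 = 1.9000, f(x_8) = 13.032100, coefficient = 2
x_9 = 2.0750, f(x_9) = 18.538407, coefficient = 2
x_10 = 2.2500, f(x_10) = 25.628906, coefficient = 1

I ≈ (0.175000/2) × 133.048073 = 11.641706
Exact value: 11.526758
Error: 0.114949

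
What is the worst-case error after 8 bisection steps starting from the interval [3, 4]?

Bisection error bound: |error| ≤ (b-a)/2^n
|error| ≤ (4 - 3)/2^8 = 1/2^8
|error| ≤ 0.0039062500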